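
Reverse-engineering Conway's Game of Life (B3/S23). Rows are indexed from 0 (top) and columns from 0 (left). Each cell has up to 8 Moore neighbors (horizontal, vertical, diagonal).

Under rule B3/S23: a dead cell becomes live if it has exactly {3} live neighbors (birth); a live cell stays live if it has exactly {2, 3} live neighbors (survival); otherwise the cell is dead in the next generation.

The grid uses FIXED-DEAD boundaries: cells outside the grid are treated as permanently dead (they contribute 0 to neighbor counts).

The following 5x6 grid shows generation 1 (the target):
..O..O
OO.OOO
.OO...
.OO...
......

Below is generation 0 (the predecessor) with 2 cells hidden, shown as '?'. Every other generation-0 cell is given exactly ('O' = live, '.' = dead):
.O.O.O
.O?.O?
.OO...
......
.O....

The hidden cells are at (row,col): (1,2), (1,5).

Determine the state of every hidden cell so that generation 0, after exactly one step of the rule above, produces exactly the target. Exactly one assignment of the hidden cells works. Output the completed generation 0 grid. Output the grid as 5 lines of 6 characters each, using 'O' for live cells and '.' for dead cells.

Hidden generation-0 cells (in order): (1,2), (1,5).
A hidden cell only influences target cells in its own 3x3 neighborhood. Try each of the 2^2 = 4 assignments, step the completed generation 0 forward once under B3/S23, and compare with the target:
  (1,2)=. (1,5)=. -> step gives (0,4)='O' but target has '.' -> reject
  (1,2)=. (1,5)=O -> step reproduces the target at every cell -> ACCEPT
  (1,2)=O (1,5)=. -> step gives (0,1)='O' but target has '.' -> reject
  (1,2)=O (1,5)=O -> step gives (0,1)='O' but target has '.' -> reject
Unique solution: (1,2)=dead, (1,5)=live.
Check: live-neighbor counts of every cell in the completed generation 0:
213142
335332
222222
233100
101000
Applying B3/S23 to generation 0 with these counts gives:
..O..O
OO.OOO
.OO...
.OO...
......
which matches the target exactly.

Answer: .O.O.O
.O..OO
.OO...
......
.O....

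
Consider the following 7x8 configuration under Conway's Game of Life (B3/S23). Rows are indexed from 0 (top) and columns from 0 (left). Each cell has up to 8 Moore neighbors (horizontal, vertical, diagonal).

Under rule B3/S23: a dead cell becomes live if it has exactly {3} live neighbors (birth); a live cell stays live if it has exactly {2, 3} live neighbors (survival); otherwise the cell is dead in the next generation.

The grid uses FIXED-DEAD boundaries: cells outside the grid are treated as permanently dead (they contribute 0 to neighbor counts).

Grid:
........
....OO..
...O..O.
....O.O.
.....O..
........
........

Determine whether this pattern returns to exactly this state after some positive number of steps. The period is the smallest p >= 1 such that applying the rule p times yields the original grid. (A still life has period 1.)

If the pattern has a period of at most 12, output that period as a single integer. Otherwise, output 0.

Answer: 1

Derivation:
Simulating and comparing each generation to the original:
Gen 0 (original, given above): 7 live cells
Gen 1: 7 live cells, MATCHES original -> period = 1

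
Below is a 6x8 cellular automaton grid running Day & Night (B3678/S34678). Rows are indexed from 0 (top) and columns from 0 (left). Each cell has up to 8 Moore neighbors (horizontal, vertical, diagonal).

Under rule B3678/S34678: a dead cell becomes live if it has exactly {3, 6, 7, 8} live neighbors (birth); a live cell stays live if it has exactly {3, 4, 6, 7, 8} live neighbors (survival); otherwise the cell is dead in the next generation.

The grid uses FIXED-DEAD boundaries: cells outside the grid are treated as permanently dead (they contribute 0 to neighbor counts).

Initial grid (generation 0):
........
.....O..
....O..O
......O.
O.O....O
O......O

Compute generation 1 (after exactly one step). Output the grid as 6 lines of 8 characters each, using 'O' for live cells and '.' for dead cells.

Simulating step by step:
Generation 0 (given above): 9 live cells
Generation 1: 6 live cells
(generation 1 grid is the final answer)

Answer: ........
........
.....OO.
.......O
.O....O.
.O......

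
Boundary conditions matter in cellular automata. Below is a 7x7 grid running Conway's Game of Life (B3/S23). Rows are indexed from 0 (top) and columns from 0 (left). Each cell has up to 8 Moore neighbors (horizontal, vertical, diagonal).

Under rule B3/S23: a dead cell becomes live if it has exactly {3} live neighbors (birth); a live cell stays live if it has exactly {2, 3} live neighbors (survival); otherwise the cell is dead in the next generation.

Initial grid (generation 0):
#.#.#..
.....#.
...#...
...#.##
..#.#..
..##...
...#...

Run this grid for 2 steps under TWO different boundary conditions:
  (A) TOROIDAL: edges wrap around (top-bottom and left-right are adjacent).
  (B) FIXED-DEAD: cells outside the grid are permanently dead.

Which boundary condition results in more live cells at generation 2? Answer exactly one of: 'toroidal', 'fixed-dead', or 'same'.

Answer: toroidal

Derivation:
Under TOROIDAL boundary, generation 2:
..#..#.
...#...
..#..##
..##...
.##..#.
.##.#..
..#.##.
Population = 17

Under FIXED-DEAD boundary, generation 2:
.......
....##.
..#..##
..##...
.##..#.
.##.##.
..##...
Population = 16

Comparison: toroidal=17, fixed-dead=16 -> toroidal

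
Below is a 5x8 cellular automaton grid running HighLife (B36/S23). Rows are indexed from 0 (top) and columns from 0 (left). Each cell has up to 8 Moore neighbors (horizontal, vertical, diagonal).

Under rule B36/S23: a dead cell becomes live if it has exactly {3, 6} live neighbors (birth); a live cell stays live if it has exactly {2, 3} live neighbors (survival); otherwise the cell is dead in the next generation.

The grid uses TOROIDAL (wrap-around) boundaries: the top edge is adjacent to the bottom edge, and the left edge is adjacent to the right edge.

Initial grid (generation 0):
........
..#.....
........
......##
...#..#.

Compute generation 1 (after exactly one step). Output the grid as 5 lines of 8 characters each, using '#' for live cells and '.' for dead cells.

Simulating step by step:
Generation 0 (given above): 5 live cells
Generation 1: 4 live cells
(generation 1 grid is the final answer)

Answer: ........
........
........
......##
......##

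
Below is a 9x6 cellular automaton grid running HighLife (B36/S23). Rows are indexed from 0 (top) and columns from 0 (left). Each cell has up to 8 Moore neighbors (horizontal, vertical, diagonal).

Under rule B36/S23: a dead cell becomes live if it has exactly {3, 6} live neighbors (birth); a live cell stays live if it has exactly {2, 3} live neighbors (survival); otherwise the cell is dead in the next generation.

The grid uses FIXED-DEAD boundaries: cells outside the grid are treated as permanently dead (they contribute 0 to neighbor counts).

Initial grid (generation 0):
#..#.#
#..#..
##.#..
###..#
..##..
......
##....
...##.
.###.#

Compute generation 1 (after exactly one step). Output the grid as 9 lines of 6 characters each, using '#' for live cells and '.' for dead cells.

Simulating step by step:
Generation 0 (given above): 22 live cells
Generation 1: 16 live cells
(generation 1 grid is the final answer)

Answer: ....#.
#..#..
...##.
#...#.
..##..
.##...
......
#..##.
..##..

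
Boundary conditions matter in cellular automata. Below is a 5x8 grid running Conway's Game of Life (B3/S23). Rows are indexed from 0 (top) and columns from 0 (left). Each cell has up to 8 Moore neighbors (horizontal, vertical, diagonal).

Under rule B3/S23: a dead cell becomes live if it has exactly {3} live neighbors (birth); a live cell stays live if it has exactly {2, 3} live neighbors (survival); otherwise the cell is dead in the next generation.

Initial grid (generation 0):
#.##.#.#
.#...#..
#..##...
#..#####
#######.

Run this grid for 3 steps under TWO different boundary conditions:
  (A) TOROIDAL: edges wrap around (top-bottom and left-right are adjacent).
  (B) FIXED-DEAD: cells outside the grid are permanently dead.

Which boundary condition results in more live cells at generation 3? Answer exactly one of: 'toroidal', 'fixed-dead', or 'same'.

Under TOROIDAL boundary, generation 3:
#.....##
..#.....
......#.
..#....#
##......
Population = 9

Under FIXED-DEAD boundary, generation 3:
.#....#.
..##..##
...##.#.
.##.....
........
Population = 11

Comparison: toroidal=9, fixed-dead=11 -> fixed-dead

Answer: fixed-dead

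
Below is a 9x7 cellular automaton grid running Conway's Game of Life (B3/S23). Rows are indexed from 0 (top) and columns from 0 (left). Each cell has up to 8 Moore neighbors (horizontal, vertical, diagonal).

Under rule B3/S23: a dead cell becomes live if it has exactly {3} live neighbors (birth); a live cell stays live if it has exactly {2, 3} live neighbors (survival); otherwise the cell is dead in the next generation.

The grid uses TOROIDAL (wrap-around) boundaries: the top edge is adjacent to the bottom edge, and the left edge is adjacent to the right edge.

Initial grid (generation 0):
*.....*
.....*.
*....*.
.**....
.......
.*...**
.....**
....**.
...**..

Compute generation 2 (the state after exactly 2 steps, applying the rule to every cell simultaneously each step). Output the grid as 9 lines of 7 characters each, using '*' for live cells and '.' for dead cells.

Simulating step by step:
Generation 0 (given above): 16 live cells
Generation 1: 20 live cells
....***
*....*.
.*....*
.*.....
***....
*....**
*......
...*..*
...**.*
Generation 2: 17 live cells
(generation 2 grid is the final answer)

Answer: *..*...
*...*..
.*....*
.......
..*....
.......
*....*.
*..****
*..*..*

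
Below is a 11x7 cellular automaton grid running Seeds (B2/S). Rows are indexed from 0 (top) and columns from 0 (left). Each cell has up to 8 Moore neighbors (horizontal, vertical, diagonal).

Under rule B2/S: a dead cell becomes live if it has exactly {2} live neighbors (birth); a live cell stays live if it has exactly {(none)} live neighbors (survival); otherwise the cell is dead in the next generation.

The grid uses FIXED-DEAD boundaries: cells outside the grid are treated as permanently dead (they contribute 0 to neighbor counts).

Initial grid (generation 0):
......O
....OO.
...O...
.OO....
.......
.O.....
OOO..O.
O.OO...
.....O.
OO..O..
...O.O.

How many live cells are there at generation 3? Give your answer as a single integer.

Answer: 18

Derivation:
Simulating step by step:
Generation 0 (given above): 20 live cells
Generation 1: 16 live cells
....O..
...O..O
.O...O.
...O...
O......
.......
....O..
.....OO
.......
..OO..O
OOO....
Generation 2: 15 live cells
...O.O.
..O....
...O..O
OOO.O..
.......
.......
......O
....O..
..OOO..
O......
.......
Generation 3: 18 live cells
..O.O..
.....OO
O...OO.
.....O.
O.OO...
.......
.....O.
..O....
.O...O.
.OO.O..
.......
Population at generation 3: 18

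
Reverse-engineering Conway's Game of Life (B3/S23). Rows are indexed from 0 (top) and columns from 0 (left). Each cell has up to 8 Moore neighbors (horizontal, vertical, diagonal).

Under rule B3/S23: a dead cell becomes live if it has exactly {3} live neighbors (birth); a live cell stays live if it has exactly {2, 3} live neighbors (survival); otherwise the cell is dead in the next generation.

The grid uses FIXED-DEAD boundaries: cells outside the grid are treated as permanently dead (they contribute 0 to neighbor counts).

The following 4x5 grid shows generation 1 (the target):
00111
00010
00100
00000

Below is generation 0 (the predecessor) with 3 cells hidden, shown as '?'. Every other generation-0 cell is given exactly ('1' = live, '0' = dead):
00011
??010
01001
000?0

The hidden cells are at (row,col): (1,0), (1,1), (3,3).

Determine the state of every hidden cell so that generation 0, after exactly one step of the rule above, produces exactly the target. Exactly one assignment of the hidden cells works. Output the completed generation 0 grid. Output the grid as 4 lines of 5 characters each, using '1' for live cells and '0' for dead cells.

Hidden generation-0 cells (in order): (1,0), (1,1), (3,3).
A hidden cell only influences target cells in its own 3x3 neighborhood. Try each of the 2^3 = 8 assignments, step the completed generation 0 forward once under B3/S23, and compare with the target:
  (1,0)=0 (1,1)=0 (3,3)=0 -> step gives (0,2)='0' but target has '1' -> reject
  (1,0)=0 (1,1)=0 (3,3)=1 -> step gives (0,2)='0' but target has '1' -> reject
  (1,0)=0 (1,1)=1 (3,3)=0 -> step reproduces the target at every cell -> ACCEPT
  (1,0)=0 (1,1)=1 (3,3)=1 -> step gives (2,2)='0' but target has '1' -> reject
  (1,0)=1 (1,1)=0 (3,3)=0 -> step gives (0,2)='0' but target has '1' -> reject
  (1,0)=1 (1,1)=0 (3,3)=1 -> step gives (0,2)='0' but target has '1' -> reject
  (1,0)=1 (1,1)=1 (3,3)=0 -> step gives (1,0)='1' but target has '0' -> reject
  (1,0)=1 (1,1)=1 (3,3)=1 -> step gives (1,0)='1' but target has '0' -> reject
Unique solution: (1,0)=dead, (1,1)=live, (3,3)=dead.
Check: live-neighbor counts of every cell in the completed generation 0:
11322
21434
21321
11111
Applying B3/S23 to generation 0 with these counts gives:
00111
00010
00100
00000
which matches the target exactly.

Answer: 00011
01010
01001
00000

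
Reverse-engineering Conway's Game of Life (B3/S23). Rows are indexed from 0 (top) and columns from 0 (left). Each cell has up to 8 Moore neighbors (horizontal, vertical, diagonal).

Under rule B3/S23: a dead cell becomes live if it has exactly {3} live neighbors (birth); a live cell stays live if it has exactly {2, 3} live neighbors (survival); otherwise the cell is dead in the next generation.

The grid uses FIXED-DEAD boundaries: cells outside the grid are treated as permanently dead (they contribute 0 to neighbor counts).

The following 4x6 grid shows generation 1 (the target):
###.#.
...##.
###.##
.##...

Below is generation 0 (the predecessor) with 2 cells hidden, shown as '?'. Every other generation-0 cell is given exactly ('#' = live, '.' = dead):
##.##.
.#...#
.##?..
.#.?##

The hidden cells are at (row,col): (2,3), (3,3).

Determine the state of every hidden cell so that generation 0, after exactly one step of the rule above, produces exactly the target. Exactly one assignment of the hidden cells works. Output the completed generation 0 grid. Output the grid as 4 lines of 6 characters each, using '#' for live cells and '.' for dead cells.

Answer: ##.##.
.#...#
.##...
.#..##

Derivation:
Hidden generation-0 cells (in order): (2,3), (3,3).
A hidden cell only influences target cells in its own 3x3 neighborhood. Try each of the 2^2 = 4 assignments, step the completed generation 0 forward once under B3/S23, and compare with the target:
  (2,3)=. (3,3)=. -> step reproduces the target at every cell -> ACCEPT
  (2,3)=. (3,3)=# -> step gives (2,2)='.' but target has '#' -> reject
  (2,3)=# (3,3)=. -> step gives (1,3)='.' but target has '#' -> reject
  (2,3)=# (3,3)=# -> step gives (1,3)='.' but target has '#' -> reject
Unique solution: (2,3)=dead, (3,3)=dead.
Check: live-neighbor counts of every cell in the completed generation 0:
223122
445331
333233
223211
Applying B3/S23 to generation 0 with these counts gives:
###.#.
...##.
###.##
.##...
which matches the target exactly.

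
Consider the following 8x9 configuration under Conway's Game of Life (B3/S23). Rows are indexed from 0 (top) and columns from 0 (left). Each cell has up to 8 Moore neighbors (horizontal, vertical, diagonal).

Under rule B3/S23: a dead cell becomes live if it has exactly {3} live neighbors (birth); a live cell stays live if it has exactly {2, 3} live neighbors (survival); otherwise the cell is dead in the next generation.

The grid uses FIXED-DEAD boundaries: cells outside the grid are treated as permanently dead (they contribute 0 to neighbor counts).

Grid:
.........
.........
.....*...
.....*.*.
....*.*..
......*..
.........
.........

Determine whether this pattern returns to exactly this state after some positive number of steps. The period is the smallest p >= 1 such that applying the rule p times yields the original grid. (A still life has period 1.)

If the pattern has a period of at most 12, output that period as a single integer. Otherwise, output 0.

Simulating and comparing each generation to the original:
Gen 0 (original, given above): 6 live cells
Gen 1: 6 live cells, differs from original
Gen 2: 6 live cells, MATCHES original -> period = 2

Answer: 2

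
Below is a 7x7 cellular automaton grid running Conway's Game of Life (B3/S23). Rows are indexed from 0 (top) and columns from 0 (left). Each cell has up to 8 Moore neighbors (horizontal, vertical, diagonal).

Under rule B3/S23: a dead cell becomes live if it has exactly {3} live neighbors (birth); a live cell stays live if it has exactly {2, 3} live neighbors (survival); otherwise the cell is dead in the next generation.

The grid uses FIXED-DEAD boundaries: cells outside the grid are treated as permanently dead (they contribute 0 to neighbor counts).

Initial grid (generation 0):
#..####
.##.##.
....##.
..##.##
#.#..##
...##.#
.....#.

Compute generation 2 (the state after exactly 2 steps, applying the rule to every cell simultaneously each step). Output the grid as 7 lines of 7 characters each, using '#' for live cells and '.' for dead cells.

Answer: .#.#...
#..#...
#..#...
#..#...
.#..#..
..###..
...###.

Derivation:
Simulating step by step:
Generation 0 (given above): 23 live cells
Generation 1: 17 live cells
.###..#
.##....
.#.....
.###...
.##....
...##.#
....##.
Generation 2: 16 live cells
(generation 2 grid is the final answer)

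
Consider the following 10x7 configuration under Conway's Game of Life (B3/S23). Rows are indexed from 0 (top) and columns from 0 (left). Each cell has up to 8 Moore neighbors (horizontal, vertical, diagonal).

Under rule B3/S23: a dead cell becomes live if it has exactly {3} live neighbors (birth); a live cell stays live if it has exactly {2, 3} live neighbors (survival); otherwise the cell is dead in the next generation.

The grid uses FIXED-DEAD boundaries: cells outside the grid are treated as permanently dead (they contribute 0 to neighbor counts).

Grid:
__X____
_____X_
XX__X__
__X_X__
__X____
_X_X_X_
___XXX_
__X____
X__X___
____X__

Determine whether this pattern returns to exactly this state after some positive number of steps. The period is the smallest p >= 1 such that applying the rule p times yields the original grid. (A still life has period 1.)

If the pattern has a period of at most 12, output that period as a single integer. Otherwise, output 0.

Simulating and comparing each generation to the original:
Gen 0 (original, given above): 18 live cells
Gen 1: 15 live cells, differs from original
Gen 2: 16 live cells, differs from original
Gen 3: 16 live cells, differs from original
Gen 4: 18 live cells, differs from original
Gen 5: 19 live cells, differs from original
Gen 6: 18 live cells, differs from original
Gen 7: 21 live cells, differs from original
Gen 8: 27 live cells, differs from original
Gen 9: 23 live cells, differs from original
Gen 10: 17 live cells, differs from original
Gen 11: 13 live cells, differs from original
Gen 12: 11 live cells, differs from original
No period found within 12 steps.

Answer: 0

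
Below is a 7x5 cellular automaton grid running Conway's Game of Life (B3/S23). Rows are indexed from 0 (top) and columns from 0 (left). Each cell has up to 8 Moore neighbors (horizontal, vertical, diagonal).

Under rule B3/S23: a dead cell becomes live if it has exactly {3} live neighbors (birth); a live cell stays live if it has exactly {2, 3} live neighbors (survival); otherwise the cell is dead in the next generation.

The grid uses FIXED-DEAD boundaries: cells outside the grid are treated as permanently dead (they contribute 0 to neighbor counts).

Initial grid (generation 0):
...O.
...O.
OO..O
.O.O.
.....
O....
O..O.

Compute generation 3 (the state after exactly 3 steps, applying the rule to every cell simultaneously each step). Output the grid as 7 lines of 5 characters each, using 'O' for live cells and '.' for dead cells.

Simulating step by step:
Generation 0 (given above): 10 live cells
Generation 1: 10 live cells
.....
..OOO
OO.OO
OOO..
.....
.....
.....
Generation 2: 10 live cells
...O.
.OO.O
O...O
O.OO.
.O...
.....
.....
Generation 3: 12 live cells
(generation 3 grid is the final answer)

Answer: ..OO.
.OO.O
O...O
O.OO.
.OO..
.....
.....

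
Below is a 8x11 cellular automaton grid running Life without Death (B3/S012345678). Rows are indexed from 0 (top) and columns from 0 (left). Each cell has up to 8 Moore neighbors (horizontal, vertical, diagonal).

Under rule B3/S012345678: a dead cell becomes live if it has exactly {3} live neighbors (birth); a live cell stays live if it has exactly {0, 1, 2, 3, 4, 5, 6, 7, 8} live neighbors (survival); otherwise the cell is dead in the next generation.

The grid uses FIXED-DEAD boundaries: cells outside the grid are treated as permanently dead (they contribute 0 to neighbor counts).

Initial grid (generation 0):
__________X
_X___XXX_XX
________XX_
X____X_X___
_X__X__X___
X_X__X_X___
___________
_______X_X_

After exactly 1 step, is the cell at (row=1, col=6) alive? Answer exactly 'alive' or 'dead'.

Simulating step by step:
Generation 0 (given above): 21 live cells
Generation 1: 33 live cells
______X__XX
_X___XXX_XX
_____X__XXX
X____XXX___
XX__XX_XX__
XXX__XXX___
______X_X__
_______X_X_

Cell (1,6) at generation 1: 1 -> alive

Answer: alive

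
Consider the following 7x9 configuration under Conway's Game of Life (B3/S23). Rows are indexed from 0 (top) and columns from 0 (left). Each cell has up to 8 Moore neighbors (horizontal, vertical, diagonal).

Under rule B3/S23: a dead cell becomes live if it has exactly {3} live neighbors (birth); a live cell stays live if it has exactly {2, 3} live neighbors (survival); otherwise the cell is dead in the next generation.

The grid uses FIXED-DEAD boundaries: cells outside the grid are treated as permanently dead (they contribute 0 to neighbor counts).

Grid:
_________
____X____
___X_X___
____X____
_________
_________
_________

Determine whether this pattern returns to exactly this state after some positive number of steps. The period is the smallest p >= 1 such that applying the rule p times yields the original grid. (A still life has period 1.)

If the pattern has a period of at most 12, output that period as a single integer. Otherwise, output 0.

Simulating and comparing each generation to the original:
Gen 0 (original, given above): 4 live cells
Gen 1: 4 live cells, MATCHES original -> period = 1

Answer: 1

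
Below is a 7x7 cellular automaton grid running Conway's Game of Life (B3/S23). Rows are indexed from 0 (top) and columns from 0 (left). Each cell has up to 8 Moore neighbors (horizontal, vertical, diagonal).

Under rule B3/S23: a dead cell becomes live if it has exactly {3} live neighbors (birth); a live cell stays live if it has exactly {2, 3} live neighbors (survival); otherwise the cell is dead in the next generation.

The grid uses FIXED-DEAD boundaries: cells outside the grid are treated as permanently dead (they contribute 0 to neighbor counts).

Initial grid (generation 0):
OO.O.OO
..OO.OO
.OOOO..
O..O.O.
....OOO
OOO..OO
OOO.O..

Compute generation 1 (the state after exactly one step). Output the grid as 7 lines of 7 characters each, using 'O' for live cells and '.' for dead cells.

Simulating step by step:
Generation 0 (given above): 28 live cells
Generation 1: 20 live cells
(generation 1 grid is the final answer)

Answer: .O.O.OO
O.....O
.O....O
.O....O
O.OO...
O.O...O
O.OO.O.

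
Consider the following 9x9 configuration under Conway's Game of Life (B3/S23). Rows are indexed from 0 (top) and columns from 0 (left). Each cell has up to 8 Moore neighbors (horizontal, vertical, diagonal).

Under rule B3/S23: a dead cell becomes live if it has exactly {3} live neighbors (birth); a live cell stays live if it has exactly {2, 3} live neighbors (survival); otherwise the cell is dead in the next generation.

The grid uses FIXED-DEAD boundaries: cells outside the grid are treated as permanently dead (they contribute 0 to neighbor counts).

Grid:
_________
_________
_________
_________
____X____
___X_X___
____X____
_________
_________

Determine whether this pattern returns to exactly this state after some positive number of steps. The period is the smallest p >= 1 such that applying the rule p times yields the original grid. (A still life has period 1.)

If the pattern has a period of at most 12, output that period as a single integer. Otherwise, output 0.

Answer: 1

Derivation:
Simulating and comparing each generation to the original:
Gen 0 (original, given above): 4 live cells
Gen 1: 4 live cells, MATCHES original -> period = 1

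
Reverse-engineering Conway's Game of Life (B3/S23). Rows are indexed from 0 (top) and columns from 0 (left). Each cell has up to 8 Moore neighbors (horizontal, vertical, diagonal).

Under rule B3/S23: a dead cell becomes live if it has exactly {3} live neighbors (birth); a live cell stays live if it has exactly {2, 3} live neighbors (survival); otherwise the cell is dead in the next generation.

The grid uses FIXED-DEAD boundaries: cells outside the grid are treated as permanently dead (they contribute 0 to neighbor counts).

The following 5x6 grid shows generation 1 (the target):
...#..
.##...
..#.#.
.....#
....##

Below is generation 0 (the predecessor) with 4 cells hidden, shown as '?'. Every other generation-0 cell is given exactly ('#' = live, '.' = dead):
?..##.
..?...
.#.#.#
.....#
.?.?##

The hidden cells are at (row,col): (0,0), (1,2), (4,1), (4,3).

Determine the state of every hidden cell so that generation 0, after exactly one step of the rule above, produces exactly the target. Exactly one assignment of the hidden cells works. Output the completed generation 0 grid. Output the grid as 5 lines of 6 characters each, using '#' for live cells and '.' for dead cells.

Hidden generation-0 cells (in order): (0,0), (1,2), (4,1), (4,3).
A hidden cell only influences target cells in its own 3x3 neighborhood. Try each of the 2^4 = 16 assignments, step the completed generation 0 forward once under B3/S23, and compare with the target:
  (0,0)=. (1,2)=. (4,1)=. (4,3)=. -> step gives (0,3)='.' but target has '#' -> reject
  (0,0)=. (1,2)=. (4,1)=. (4,3)=# -> step gives (0,3)='.' but target has '#' -> reject
  (0,0)=. (1,2)=. (4,1)=# (4,3)=. -> step gives (0,3)='.' but target has '#' -> reject
  (0,0)=. (1,2)=. (4,1)=# (4,3)=# -> step gives (0,3)='.' but target has '#' -> reject
  (0,0)=. (1,2)=# (4,1)=. (4,3)=. -> step gives (1,1)='.' but target has '#' -> reject
  (0,0)=. (1,2)=# (4,1)=. (4,3)=# -> step gives (1,1)='.' but target has '#' -> reject
  (0,0)=. (1,2)=# (4,1)=# (4,3)=. -> step gives (1,1)='.' but target has '#' -> reject
  (0,0)=. (1,2)=# (4,1)=# (4,3)=# -> step gives (1,1)='.' but target has '#' -> reject
  (0,0)=# (1,2)=. (4,1)=. (4,3)=. -> step gives (0,3)='.' but target has '#' -> reject
  (0,0)=# (1,2)=. (4,1)=. (4,3)=# -> step gives (0,3)='.' but target has '#' -> reject
  (0,0)=# (1,2)=. (4,1)=# (4,3)=. -> step gives (0,3)='.' but target has '#' -> reject
  (0,0)=# (1,2)=. (4,1)=# (4,3)=# -> step gives (0,3)='.' but target has '#' -> reject
  (0,0)=# (1,2)=# (4,1)=. (4,3)=. -> step reproduces the target at every cell -> ACCEPT
  (0,0)=# (1,2)=# (4,1)=. (4,3)=# -> step gives (3,2)='#' but target has '.' -> reject
  (0,0)=# (1,2)=# (4,1)=# (4,3)=. -> step gives (3,2)='#' but target has '.' -> reject
  (0,0)=# (1,2)=# (4,1)=# (4,3)=# -> step gives (3,3)='#' but target has '.' -> reject
Unique solution: (0,0)=live, (1,2)=live, (4,1)=dead, (4,3)=dead.
Check: live-neighbor counts of every cell in the completed generation 0:
022211
233442
113131
112253
000122
Applying B3/S23 to generation 0 with these counts gives:
...#..
.##...
..#.#.
.....#
....##
which matches the target exactly.

Answer: #..##.
..#...
.#.#.#
.....#
....##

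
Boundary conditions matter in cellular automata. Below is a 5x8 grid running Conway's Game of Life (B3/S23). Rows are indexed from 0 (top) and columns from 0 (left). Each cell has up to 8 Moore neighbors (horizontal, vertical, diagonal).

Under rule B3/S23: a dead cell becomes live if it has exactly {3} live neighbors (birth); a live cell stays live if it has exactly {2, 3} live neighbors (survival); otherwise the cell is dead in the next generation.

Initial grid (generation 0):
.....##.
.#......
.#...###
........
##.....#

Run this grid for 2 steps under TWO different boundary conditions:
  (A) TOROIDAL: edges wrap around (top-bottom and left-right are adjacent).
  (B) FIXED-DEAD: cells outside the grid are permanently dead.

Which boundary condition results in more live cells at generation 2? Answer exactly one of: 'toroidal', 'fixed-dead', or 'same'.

Under TOROIDAL boundary, generation 2:
.#......
.#......
##......
.#....#.
.#....#.
Population = 8

Under FIXED-DEAD boundary, generation 2:
........
........
......##
........
........
Population = 2

Comparison: toroidal=8, fixed-dead=2 -> toroidal

Answer: toroidal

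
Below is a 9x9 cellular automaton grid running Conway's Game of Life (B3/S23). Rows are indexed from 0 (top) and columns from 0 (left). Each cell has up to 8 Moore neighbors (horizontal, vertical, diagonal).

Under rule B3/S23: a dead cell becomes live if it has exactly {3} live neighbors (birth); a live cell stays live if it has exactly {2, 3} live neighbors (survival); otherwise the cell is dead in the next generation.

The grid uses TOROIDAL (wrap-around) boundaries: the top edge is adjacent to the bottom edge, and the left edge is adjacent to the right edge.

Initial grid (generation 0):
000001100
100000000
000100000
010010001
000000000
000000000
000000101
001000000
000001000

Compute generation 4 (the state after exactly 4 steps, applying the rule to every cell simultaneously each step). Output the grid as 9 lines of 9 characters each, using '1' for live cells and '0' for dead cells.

Answer: 000001100
000000000
000000000
000000000
000000000
000000000
000000000
000000000
000001100

Derivation:
Simulating step by step:
Generation 0 (given above): 11 live cells
Generation 1: 5 live cells
000001100
000000000
100000000
000000000
000000000
000000000
000000000
000000000
000001100
Generation 2: 4 live cells
000001100
000000000
000000000
000000000
000000000
000000000
000000000
000000000
000001100
Generation 3: 4 live cells
000001100
000000000
000000000
000000000
000000000
000000000
000000000
000000000
000001100
Generation 4: 4 live cells
(generation 4 grid is the final answer)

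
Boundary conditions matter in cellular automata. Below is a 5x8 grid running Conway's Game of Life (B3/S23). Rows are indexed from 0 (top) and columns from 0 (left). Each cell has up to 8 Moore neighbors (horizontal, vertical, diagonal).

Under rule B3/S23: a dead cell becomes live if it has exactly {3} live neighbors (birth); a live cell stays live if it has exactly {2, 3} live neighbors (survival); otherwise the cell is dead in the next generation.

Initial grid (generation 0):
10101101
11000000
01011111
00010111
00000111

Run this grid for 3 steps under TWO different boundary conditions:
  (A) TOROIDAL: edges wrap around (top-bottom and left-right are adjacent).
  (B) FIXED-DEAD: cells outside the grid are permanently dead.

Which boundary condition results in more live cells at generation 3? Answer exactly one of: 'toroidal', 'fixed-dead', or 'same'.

Under TOROIDAL boundary, generation 3:
00001000
00011000
00010000
00001000
00100000
Population = 6

Under FIXED-DEAD boundary, generation 3:
00000000
11000000
10010000
11000000
00011000
Population = 8

Comparison: toroidal=6, fixed-dead=8 -> fixed-dead

Answer: fixed-dead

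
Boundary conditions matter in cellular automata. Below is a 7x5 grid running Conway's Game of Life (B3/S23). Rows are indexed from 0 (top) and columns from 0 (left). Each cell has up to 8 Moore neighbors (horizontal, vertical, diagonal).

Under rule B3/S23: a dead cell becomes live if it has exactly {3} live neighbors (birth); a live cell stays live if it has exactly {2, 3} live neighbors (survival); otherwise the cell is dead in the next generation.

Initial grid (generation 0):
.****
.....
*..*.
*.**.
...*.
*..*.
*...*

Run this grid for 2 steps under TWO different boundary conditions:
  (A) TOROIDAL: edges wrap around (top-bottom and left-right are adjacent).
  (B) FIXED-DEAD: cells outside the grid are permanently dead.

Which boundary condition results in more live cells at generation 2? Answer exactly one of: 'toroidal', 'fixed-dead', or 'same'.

Answer: toroidal

Derivation:
Under TOROIDAL boundary, generation 2:
.****
.....
...**
*...*
**.*.
..*.*
**...
Population = 15

Under FIXED-DEAD boundary, generation 2:
..**.
.*..*
*....
*....
.*...
..***
.....
Population = 10

Comparison: toroidal=15, fixed-dead=10 -> toroidal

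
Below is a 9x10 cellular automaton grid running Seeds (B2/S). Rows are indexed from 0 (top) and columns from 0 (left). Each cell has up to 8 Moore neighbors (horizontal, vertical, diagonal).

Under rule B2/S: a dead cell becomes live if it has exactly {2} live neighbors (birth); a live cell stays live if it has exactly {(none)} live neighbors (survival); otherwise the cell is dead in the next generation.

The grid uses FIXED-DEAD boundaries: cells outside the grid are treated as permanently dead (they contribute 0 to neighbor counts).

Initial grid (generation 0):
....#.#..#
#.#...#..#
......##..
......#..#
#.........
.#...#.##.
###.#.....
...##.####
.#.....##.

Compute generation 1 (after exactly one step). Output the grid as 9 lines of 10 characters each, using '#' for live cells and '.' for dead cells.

Answer: .#.#...##.
.#.#......
.#.......#
.....#..#.
.#...#...#
...##.#...
..........
..........
..####....

Derivation:
Simulating step by step:
Generation 0 (given above): 29 live cells
Generation 1: 20 live cells
(generation 1 grid is the final answer)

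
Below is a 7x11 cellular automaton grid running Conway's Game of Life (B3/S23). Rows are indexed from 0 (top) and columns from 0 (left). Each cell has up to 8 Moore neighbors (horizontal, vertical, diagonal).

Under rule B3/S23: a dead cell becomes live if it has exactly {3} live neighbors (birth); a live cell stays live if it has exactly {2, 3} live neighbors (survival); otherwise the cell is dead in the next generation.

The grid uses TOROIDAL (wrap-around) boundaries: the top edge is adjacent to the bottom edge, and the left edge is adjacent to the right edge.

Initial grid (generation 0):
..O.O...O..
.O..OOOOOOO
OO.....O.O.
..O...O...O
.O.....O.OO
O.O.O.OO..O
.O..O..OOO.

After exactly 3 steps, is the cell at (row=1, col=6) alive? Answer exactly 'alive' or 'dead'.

Simulating step by step:
Generation 0 (given above): 33 live cells
Generation 1: 35 live cells
OOO.O.....O
.OOOOOO...O
.OO........
..O...OO...
.OOO.O.OOO.
..OO.OO....
OOO.O.O..OO
Generation 2: 15 live cells
......O....
....OO....O
O...O..O...
......OO...
.O...O..O..
...........
....O.O..O.
Generation 3: 15 live cells
....O.O....
....OOO....
....O..O...
.....OOOO..
......OO...
.....O.....
.....O.....

Cell (1,6) at generation 3: 1 -> alive

Answer: alive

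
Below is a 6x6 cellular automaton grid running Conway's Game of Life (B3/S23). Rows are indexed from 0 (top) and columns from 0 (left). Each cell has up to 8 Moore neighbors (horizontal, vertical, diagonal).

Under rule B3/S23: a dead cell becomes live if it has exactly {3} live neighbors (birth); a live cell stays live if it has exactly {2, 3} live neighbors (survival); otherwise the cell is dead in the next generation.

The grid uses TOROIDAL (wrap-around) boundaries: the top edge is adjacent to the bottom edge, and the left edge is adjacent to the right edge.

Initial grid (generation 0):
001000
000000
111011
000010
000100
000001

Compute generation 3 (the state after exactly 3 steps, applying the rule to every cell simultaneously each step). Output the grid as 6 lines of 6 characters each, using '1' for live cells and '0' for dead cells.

Answer: 000000
000000
001100
001000
001000
000000

Derivation:
Simulating step by step:
Generation 0 (given above): 9 live cells
Generation 1: 14 live cells
000000
101101
110111
111010
000010
000000
Generation 2: 6 live cells
000000
001100
000000
001000
010101
000000
Generation 3: 4 live cells
(generation 3 grid is the final answer)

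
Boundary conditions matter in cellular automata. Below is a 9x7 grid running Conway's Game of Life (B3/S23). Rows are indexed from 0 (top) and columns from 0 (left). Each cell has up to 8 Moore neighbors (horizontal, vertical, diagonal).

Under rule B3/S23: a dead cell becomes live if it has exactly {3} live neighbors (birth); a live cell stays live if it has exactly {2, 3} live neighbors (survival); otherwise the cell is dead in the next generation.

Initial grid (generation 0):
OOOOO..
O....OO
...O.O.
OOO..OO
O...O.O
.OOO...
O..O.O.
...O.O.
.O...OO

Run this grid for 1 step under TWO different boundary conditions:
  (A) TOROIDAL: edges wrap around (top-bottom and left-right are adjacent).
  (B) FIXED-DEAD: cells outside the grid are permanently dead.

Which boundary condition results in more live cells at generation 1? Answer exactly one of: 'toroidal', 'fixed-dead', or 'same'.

Under TOROIDAL boundary, generation 1:
..OOO..
O....O.
..O....
.OOO...
....O..
.OOO.O.
.O.O..O
O.O..O.
.O...OO
Population = 23

Under FIXED-DEAD boundary, generation 1:
OOOOOO.
O....OO
O.O....
OOOO..O
O...O.O
OOOO.O.
.O.O...
..O..O.
....OOO
Population = 31

Comparison: toroidal=23, fixed-dead=31 -> fixed-dead

Answer: fixed-dead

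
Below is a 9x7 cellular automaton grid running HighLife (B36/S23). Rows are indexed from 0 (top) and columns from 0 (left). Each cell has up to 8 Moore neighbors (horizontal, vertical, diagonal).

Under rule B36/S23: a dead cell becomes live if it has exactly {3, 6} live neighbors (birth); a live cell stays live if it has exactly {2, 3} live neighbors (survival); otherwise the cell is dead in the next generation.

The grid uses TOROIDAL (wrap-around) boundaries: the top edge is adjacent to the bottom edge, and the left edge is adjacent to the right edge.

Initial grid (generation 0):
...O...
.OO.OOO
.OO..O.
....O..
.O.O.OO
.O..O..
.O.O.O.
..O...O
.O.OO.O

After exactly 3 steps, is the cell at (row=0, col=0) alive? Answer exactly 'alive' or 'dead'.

Answer: alive

Derivation:
Simulating step by step:
Generation 0 (given above): 25 live cells
Generation 1: 34 live cells
.O....O
OO..OOO
OOO...O
OO.OO.O
O.OO.O.
.O.O..O
OO.OOO.
.O....O
O..OOO.
Generation 2: 21 live cells
OOOO.O.
.......
.....O.
..O.O..
.....O.
..O.O..
.O.OOO.
.O..O..
.OO.OO.
Generation 3: 19 live cells
O..O.OO
.OO.O.O
.......
....OO.
....OO.
..O....
.O...O.
OO.....
.....OO

Cell (0,0) at generation 3: 1 -> alive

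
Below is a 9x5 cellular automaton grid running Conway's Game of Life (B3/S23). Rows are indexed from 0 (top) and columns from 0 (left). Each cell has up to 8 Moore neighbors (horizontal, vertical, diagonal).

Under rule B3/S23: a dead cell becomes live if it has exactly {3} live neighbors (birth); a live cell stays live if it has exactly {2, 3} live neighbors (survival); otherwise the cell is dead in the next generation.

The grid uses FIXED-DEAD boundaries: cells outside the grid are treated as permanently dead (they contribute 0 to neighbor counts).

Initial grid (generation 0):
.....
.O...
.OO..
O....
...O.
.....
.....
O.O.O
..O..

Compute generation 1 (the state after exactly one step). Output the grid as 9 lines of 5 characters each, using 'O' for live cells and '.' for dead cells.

Simulating step by step:
Generation 0 (given above): 9 live cells
Generation 1: 11 live cells
(generation 1 grid is the final answer)

Answer: .....
.OO..
OOO..
.OO..
.....
.....
.....
.O.O.
.O.O.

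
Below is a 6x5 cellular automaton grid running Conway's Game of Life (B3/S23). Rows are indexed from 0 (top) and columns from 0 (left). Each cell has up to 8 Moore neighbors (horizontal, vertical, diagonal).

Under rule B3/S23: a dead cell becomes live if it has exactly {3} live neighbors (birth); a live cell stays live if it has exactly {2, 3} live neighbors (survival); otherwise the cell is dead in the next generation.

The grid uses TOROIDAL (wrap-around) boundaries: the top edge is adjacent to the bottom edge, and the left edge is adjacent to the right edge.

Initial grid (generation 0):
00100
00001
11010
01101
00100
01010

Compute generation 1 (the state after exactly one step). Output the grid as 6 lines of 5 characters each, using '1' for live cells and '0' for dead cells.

Simulating step by step:
Generation 0 (given above): 11 live cells
Generation 1: 13 live cells
(generation 1 grid is the final answer)

Answer: 00110
11111
01010
00001
10000
01010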